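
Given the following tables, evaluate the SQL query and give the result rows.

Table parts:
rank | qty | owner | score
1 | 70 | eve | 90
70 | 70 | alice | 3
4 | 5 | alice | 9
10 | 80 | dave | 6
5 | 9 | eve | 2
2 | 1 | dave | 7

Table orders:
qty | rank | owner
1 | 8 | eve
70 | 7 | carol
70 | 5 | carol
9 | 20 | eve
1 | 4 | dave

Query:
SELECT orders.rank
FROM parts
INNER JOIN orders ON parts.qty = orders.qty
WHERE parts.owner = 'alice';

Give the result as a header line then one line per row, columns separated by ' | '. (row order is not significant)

After JOIN orders (7 rows):
parts.rank | parts.qty | parts.owner | parts.score | orders.qty | orders.rank | orders.owner
1 | 70 | eve | 90 | 70 | 7 | carol
1 | 70 | eve | 90 | 70 | 5 | carol
70 | 70 | alice | 3 | 70 | 7 | carol
70 | 70 | alice | 3 | 70 | 5 | carol
5 | 9 | eve | 2 | 9 | 20 | eve
2 | 1 | dave | 7 | 1 | 8 | eve
2 | 1 | dave | 7 | 1 | 4 | dave
After WHERE (2 rows):
parts.rank | parts.qty | parts.owner | parts.score | orders.qty | orders.rank | orders.owner
70 | 70 | alice | 3 | 70 | 7 | carol
70 | 70 | alice | 3 | 70 | 5 | carol
After SELECT (2 rows):
orders.rank
7
5

== RESULT ==
orders.rank
7
5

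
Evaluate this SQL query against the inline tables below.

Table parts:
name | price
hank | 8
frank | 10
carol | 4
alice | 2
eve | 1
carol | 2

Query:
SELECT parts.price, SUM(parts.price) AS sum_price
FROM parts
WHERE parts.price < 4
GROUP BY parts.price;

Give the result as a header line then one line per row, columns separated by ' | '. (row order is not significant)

After WHERE (3 rows):
parts.name | parts.price
alice | 2
eve | 1
carol | 2
After GROUP BY (2 rows):
parts.price | sum_price
2 | 4
1 | 1

== RESULT ==
parts.price | sum_price
2 | 4
1 | 1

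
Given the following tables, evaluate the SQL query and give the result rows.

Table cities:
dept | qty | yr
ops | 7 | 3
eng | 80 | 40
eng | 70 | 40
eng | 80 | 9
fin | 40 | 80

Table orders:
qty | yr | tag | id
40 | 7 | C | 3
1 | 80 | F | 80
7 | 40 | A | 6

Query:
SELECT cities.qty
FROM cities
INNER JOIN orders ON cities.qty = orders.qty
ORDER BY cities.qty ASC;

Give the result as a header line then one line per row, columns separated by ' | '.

After JOIN orders (2 rows):
cities.dept | cities.qty | cities.yr | orders.qty | orders.yr | orders.tag | orders.id
ops | 7 | 3 | 7 | 40 | A | 6
fin | 40 | 80 | 40 | 7 | C | 3
After SELECT (2 rows):
cities.qty
7
40
After ORDER BY (2 rows):
cities.qty
7
40

== RESULT ==
cities.qty
7
40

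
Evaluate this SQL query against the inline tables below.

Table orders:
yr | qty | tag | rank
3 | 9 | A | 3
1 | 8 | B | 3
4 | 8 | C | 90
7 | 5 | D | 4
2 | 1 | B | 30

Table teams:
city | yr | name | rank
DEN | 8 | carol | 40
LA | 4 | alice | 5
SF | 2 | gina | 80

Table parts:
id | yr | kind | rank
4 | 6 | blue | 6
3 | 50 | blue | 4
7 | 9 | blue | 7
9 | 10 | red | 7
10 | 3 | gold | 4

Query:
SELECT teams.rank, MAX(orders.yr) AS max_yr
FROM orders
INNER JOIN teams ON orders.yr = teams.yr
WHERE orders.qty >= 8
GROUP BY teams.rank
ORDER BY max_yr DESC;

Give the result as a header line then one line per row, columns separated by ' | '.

== RESULT ==
teams.rank | max_yr
5 | 4

Derivation:
After JOIN teams (2 rows):
orders.yr | orders.qty | orders.tag | orders.rank | teams.city | teams.yr | teams.name | teams.rank
4 | 8 | C | 90 | LA | 4 | alice | 5
2 | 1 | B | 30 | SF | 2 | gina | 80
After WHERE (1 rows):
orders.yr | orders.qty | orders.tag | orders.rank | teams.city | teams.yr | teams.name | teams.rank
4 | 8 | C | 90 | LA | 4 | alice | 5
After GROUP BY (1 rows):
teams.rank | max_yr
5 | 4
After ORDER BY (1 rows):
teams.rank | max_yr
5 | 4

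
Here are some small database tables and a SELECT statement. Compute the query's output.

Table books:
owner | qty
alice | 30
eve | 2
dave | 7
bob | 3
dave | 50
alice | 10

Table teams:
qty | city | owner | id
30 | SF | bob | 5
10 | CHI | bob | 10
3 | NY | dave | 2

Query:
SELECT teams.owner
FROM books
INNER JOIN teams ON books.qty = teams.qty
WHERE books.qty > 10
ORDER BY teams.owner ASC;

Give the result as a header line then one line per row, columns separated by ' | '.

== RESULT ==
teams.owner
bob

Derivation:
After JOIN teams (3 rows):
books.owner | books.qty | teams.qty | teams.city | teams.owner | teams.id
alice | 30 | 30 | SF | bob | 5
bob | 3 | 3 | NY | dave | 2
alice | 10 | 10 | CHI | bob | 10
After WHERE (1 rows):
books.owner | books.qty | teams.qty | teams.city | teams.owner | teams.id
alice | 30 | 30 | SF | bob | 5
After SELECT (1 rows):
teams.owner
bob
After ORDER BY (1 rows):
teams.owner
bob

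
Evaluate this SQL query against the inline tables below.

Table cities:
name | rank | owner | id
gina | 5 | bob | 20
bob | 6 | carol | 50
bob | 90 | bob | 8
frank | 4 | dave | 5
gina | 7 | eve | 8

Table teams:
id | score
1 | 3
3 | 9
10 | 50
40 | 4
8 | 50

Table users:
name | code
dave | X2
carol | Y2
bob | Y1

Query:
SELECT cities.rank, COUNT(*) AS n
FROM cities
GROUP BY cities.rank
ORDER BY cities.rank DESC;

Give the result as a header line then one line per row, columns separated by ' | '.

== RESULT ==
cities.rank | n
90 | 1
7 | 1
6 | 1
5 | 1
4 | 1

Derivation:
After GROUP BY (5 rows):
cities.rank | n
5 | 1
6 | 1
90 | 1
4 | 1
7 | 1
After ORDER BY (5 rows):
cities.rank | n
90 | 1
7 | 1
6 | 1
5 | 1
4 | 1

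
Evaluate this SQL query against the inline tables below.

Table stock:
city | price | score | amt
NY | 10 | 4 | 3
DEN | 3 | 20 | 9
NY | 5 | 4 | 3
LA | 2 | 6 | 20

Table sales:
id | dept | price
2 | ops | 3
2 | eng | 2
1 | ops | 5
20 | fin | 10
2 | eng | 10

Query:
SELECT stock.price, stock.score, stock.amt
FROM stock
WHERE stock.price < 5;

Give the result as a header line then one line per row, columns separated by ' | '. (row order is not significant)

== RESULT ==
stock.price | stock.score | stock.amt
3 | 20 | 9
2 | 6 | 20

Derivation:
After WHERE (2 rows):
stock.city | stock.price | stock.score | stock.amt
DEN | 3 | 20 | 9
LA | 2 | 6 | 20
After SELECT (2 rows):
stock.price | stock.score | stock.amt
3 | 20 | 9
2 | 6 | 20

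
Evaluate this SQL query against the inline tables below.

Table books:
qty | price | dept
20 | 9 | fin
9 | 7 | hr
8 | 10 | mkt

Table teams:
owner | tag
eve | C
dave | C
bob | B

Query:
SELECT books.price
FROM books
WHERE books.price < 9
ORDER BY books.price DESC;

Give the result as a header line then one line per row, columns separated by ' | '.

After WHERE (1 rows):
books.qty | books.price | books.dept
9 | 7 | hr
After SELECT (1 rows):
books.price
7
After ORDER BY (1 rows):
books.price
7

== RESULT ==
books.price
7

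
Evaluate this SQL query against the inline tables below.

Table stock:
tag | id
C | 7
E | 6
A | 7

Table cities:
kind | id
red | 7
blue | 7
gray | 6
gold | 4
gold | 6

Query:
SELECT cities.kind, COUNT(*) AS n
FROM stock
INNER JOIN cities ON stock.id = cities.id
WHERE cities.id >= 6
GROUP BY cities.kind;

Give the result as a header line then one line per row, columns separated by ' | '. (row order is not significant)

== RESULT ==
cities.kind | n
red | 2
blue | 2
gray | 1
gold | 1

Derivation:
After JOIN cities (6 rows):
stock.tag | stock.id | cities.kind | cities.id
C | 7 | red | 7
C | 7 | blue | 7
E | 6 | gray | 6
E | 6 | gold | 6
A | 7 | red | 7
A | 7 | blue | 7
After WHERE (6 rows):
stock.tag | stock.id | cities.kind | cities.id
C | 7 | red | 7
C | 7 | blue | 7
E | 6 | gray | 6
E | 6 | gold | 6
A | 7 | red | 7
A | 7 | blue | 7
After GROUP BY (4 rows):
cities.kind | n
red | 2
blue | 2
gray | 1
gold | 1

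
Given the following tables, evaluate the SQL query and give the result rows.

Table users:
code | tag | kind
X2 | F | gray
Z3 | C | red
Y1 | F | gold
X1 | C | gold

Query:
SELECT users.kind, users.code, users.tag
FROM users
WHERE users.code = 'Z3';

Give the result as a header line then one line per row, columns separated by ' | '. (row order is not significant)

== RESULT ==
users.kind | users.code | users.tag
red | Z3 | C

Derivation:
After WHERE (1 rows):
users.code | users.tag | users.kind
Z3 | C | red
After SELECT (1 rows):
users.kind | users.code | users.tag
red | Z3 | C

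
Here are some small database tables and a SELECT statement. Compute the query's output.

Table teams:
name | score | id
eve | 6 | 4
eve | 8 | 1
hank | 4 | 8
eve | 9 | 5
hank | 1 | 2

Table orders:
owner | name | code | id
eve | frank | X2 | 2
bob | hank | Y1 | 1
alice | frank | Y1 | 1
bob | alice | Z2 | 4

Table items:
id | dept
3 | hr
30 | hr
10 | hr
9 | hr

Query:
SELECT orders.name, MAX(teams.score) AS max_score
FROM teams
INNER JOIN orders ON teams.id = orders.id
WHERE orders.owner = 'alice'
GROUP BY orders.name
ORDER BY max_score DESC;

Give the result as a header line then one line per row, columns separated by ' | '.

== RESULT ==
orders.name | max_score
frank | 8

Derivation:
After JOIN orders (4 rows):
teams.name | teams.score | teams.id | orders.owner | orders.name | orders.code | orders.id
eve | 6 | 4 | bob | alice | Z2 | 4
eve | 8 | 1 | bob | hank | Y1 | 1
eve | 8 | 1 | alice | frank | Y1 | 1
hank | 1 | 2 | eve | frank | X2 | 2
After WHERE (1 rows):
teams.name | teams.score | teams.id | orders.owner | orders.name | orders.code | orders.id
eve | 8 | 1 | alice | frank | Y1 | 1
After GROUP BY (1 rows):
orders.name | max_score
frank | 8
After ORDER BY (1 rows):
orders.name | max_score
frank | 8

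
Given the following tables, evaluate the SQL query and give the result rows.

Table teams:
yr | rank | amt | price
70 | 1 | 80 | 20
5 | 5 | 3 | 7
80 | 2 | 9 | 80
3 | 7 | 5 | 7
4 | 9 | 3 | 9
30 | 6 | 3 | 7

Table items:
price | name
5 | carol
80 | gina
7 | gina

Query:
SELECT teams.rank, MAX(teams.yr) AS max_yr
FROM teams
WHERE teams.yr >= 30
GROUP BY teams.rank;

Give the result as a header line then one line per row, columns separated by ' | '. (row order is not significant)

== RESULT ==
teams.rank | max_yr
1 | 70
2 | 80
6 | 30

Derivation:
After WHERE (3 rows):
teams.yr | teams.rank | teams.amt | teams.price
70 | 1 | 80 | 20
80 | 2 | 9 | 80
30 | 6 | 3 | 7
After GROUP BY (3 rows):
teams.rank | max_yr
1 | 70
2 | 80
6 | 30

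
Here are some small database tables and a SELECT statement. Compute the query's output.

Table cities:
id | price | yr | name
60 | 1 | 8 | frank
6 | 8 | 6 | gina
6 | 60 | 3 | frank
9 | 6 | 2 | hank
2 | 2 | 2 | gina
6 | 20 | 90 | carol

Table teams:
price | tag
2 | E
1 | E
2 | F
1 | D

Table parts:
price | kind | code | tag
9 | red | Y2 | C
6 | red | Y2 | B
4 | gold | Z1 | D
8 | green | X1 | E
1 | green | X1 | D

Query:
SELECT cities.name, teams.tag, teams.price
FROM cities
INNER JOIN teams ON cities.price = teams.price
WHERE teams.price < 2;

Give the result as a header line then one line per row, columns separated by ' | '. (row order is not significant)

After JOIN teams (4 rows):
cities.id | cities.price | cities.yr | cities.name | teams.price | teams.tag
60 | 1 | 8 | frank | 1 | E
60 | 1 | 8 | frank | 1 | D
2 | 2 | 2 | gina | 2 | E
2 | 2 | 2 | gina | 2 | F
After WHERE (2 rows):
cities.id | cities.price | cities.yr | cities.name | teams.price | teams.tag
60 | 1 | 8 | frank | 1 | E
60 | 1 | 8 | frank | 1 | D
After SELECT (2 rows):
cities.name | teams.tag | teams.price
frank | E | 1
frank | D | 1

== RESULT ==
cities.name | teams.tag | teams.price
frank | E | 1
frank | D | 1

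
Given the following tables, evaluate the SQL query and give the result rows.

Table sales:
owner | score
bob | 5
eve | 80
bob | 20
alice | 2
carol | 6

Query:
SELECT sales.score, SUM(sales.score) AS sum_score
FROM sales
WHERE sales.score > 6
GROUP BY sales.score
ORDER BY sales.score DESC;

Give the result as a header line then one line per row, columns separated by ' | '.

== RESULT ==
sales.score | sum_score
80 | 80
20 | 20

Derivation:
After WHERE (2 rows):
sales.owner | sales.score
eve | 80
bob | 20
After GROUP BY (2 rows):
sales.score | sum_score
80 | 80
20 | 20
After ORDER BY (2 rows):
sales.score | sum_score
80 | 80
20 | 20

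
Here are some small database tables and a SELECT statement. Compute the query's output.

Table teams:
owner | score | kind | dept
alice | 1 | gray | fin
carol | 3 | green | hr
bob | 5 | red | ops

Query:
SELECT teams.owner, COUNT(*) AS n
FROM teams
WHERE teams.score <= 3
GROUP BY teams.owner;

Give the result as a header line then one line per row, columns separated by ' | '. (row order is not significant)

== RESULT ==
teams.owner | n
alice | 1
carol | 1

Derivation:
After WHERE (2 rows):
teams.owner | teams.score | teams.kind | teams.dept
alice | 1 | gray | fin
carol | 3 | green | hr
After GROUP BY (2 rows):
teams.owner | n
alice | 1
carol | 1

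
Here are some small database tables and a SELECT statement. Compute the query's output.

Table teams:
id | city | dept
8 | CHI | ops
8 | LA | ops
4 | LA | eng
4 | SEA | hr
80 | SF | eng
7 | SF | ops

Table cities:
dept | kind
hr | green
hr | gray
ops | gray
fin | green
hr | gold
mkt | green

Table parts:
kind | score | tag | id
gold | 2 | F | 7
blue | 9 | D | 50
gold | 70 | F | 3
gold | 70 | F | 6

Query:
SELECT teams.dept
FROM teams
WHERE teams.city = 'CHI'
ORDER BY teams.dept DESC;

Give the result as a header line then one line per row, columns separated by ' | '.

After WHERE (1 rows):
teams.id | teams.city | teams.dept
8 | CHI | ops
After SELECT (1 rows):
teams.dept
ops
After ORDER BY (1 rows):
teams.dept
ops

== RESULT ==
teams.dept
ops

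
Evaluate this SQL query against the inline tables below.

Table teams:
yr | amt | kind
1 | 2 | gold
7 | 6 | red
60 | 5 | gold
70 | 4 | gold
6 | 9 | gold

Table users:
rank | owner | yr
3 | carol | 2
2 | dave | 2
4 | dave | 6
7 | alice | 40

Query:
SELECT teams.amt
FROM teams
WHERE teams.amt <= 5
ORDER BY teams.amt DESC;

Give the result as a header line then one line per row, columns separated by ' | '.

After WHERE (3 rows):
teams.yr | teams.amt | teams.kind
1 | 2 | gold
60 | 5 | gold
70 | 4 | gold
After SELECT (3 rows):
teams.amt
2
5
4
After ORDER BY (3 rows):
teams.amt
5
4
2

== RESULT ==
teams.amt
5
4
2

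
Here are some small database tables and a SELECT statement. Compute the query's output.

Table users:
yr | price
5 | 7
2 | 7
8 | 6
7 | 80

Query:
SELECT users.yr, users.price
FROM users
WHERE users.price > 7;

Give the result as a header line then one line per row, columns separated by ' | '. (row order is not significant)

After WHERE (1 rows):
users.yr | users.price
7 | 80
After SELECT (1 rows):
users.yr | users.price
7 | 80

== RESULT ==
users.yr | users.price
7 | 80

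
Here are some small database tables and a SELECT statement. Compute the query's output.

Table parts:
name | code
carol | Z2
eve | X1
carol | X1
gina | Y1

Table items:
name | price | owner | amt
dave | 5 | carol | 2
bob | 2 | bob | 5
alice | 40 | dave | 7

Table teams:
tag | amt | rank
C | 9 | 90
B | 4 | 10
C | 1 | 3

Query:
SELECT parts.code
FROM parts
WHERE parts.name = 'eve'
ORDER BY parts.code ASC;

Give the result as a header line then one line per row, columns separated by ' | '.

After WHERE (1 rows):
parts.name | parts.code
eve | X1
After SELECT (1 rows):
parts.code
X1
After ORDER BY (1 rows):
parts.code
X1

== RESULT ==
parts.code
X1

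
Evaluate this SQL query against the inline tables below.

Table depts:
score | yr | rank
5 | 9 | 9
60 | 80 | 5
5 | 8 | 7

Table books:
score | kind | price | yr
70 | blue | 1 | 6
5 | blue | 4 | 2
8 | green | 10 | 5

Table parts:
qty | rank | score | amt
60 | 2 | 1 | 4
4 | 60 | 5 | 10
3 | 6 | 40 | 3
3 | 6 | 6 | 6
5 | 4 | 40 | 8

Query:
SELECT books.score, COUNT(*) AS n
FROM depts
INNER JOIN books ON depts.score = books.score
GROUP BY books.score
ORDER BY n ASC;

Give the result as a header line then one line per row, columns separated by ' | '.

== RESULT ==
books.score | n
5 | 2

Derivation:
After JOIN books (2 rows):
depts.score | depts.yr | depts.rank | books.score | books.kind | books.price | books.yr
5 | 9 | 9 | 5 | blue | 4 | 2
5 | 8 | 7 | 5 | blue | 4 | 2
After GROUP BY (1 rows):
books.score | n
5 | 2
After ORDER BY (1 rows):
books.score | n
5 | 2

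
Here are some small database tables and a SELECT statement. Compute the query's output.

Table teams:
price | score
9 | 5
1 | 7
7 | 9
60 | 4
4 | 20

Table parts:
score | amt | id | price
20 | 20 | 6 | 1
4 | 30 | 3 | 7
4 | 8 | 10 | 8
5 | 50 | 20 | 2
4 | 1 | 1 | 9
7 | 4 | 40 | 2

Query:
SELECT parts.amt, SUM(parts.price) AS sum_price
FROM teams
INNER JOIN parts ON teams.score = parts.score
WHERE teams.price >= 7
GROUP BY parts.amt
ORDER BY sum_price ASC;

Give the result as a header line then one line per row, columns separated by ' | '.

== RESULT ==
parts.amt | sum_price
50 | 2
30 | 7
8 | 8
1 | 9

Derivation:
After JOIN parts (6 rows):
teams.price | teams.score | parts.score | parts.amt | parts.id | parts.price
9 | 5 | 5 | 50 | 20 | 2
1 | 7 | 7 | 4 | 40 | 2
60 | 4 | 4 | 30 | 3 | 7
60 | 4 | 4 | 8 | 10 | 8
60 | 4 | 4 | 1 | 1 | 9
4 | 20 | 20 | 20 | 6 | 1
After WHERE (4 rows):
teams.price | teams.score | parts.score | parts.amt | parts.id | parts.price
9 | 5 | 5 | 50 | 20 | 2
60 | 4 | 4 | 30 | 3 | 7
60 | 4 | 4 | 8 | 10 | 8
60 | 4 | 4 | 1 | 1 | 9
After GROUP BY (4 rows):
parts.amt | sum_price
50 | 2
30 | 7
8 | 8
1 | 9
After ORDER BY (4 rows):
parts.amt | sum_price
50 | 2
30 | 7
8 | 8
1 | 9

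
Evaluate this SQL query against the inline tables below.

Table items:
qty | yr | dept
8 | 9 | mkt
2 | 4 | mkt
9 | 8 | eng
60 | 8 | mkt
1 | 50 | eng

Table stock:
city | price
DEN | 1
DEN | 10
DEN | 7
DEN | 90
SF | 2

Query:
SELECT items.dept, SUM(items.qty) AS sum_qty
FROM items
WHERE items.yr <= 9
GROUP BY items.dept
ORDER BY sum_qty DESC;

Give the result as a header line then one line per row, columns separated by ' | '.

After WHERE (4 rows):
items.qty | items.yr | items.dept
8 | 9 | mkt
2 | 4 | mkt
9 | 8 | eng
60 | 8 | mkt
After GROUP BY (2 rows):
items.dept | sum_qty
mkt | 70
eng | 9
After ORDER BY (2 rows):
items.dept | sum_qty
mkt | 70
eng | 9

== RESULT ==
items.dept | sum_qty
mkt | 70
eng | 9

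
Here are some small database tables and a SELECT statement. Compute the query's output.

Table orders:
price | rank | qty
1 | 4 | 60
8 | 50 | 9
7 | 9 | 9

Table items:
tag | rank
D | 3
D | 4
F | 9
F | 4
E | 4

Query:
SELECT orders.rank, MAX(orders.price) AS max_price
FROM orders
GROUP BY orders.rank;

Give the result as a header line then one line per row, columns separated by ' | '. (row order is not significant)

After GROUP BY (3 rows):
orders.rank | max_price
4 | 1
50 | 8
9 | 7

== RESULT ==
orders.rank | max_price
4 | 1
50 | 8
9 | 7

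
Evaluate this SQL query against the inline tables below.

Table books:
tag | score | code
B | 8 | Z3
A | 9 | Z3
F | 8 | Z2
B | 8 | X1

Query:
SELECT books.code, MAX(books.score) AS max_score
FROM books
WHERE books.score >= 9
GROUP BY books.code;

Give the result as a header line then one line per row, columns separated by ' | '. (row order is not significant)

== RESULT ==
books.code | max_score
Z3 | 9

Derivation:
After WHERE (1 rows):
books.tag | books.score | books.code
A | 9 | Z3
After GROUP BY (1 rows):
books.code | max_score
Z3 | 9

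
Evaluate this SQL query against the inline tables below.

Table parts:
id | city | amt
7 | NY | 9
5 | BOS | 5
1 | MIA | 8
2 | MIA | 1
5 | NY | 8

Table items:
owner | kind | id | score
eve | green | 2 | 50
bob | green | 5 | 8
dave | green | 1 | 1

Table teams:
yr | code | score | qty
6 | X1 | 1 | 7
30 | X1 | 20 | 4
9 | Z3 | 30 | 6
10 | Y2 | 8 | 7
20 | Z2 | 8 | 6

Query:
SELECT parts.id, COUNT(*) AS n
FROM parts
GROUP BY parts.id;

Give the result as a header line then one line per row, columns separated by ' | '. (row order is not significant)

== RESULT ==
parts.id | n
7 | 1
5 | 2
1 | 1
2 | 1

Derivation:
After GROUP BY (4 rows):
parts.id | n
7 | 1
5 | 2
1 | 1
2 | 1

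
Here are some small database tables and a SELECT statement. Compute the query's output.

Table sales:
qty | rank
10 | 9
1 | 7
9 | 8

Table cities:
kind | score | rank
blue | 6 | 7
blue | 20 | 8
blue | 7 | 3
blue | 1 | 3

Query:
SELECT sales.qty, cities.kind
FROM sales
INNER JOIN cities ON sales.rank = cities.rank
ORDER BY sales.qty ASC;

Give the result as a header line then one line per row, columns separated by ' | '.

After JOIN cities (2 rows):
sales.qty | sales.rank | cities.kind | cities.score | cities.rank
1 | 7 | blue | 6 | 7
9 | 8 | blue | 20 | 8
After SELECT (2 rows):
sales.qty | cities.kind
1 | blue
9 | blue
After ORDER BY (2 rows):
sales.qty | cities.kind
1 | blue
9 | blue

== RESULT ==
sales.qty | cities.kind
1 | blue
9 | blue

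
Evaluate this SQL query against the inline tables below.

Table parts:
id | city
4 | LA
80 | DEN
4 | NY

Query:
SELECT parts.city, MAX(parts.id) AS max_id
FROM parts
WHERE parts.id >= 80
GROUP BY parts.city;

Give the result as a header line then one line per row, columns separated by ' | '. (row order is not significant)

After WHERE (1 rows):
parts.id | parts.city
80 | DEN
After GROUP BY (1 rows):
parts.city | max_id
DEN | 80

== RESULT ==
parts.city | max_id
DEN | 80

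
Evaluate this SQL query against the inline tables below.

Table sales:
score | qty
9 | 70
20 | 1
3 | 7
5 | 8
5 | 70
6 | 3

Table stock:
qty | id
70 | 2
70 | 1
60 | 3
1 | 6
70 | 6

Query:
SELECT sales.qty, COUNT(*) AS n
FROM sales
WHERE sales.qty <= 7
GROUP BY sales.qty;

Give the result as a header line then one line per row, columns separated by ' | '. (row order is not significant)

After WHERE (3 rows):
sales.score | sales.qty
20 | 1
3 | 7
6 | 3
After GROUP BY (3 rows):
sales.qty | n
1 | 1
7 | 1
3 | 1

== RESULT ==
sales.qty | n
1 | 1
7 | 1
3 | 1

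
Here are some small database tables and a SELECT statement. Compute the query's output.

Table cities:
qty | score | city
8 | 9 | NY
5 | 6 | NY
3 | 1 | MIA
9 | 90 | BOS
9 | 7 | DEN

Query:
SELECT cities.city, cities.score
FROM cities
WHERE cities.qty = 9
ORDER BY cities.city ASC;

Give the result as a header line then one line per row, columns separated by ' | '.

After WHERE (2 rows):
cities.qty | cities.score | cities.city
9 | 90 | BOS
9 | 7 | DEN
After SELECT (2 rows):
cities.city | cities.score
BOS | 90
DEN | 7
After ORDER BY (2 rows):
cities.city | cities.score
BOS | 90
DEN | 7

== RESULT ==
cities.city | cities.score
BOS | 90
DEN | 7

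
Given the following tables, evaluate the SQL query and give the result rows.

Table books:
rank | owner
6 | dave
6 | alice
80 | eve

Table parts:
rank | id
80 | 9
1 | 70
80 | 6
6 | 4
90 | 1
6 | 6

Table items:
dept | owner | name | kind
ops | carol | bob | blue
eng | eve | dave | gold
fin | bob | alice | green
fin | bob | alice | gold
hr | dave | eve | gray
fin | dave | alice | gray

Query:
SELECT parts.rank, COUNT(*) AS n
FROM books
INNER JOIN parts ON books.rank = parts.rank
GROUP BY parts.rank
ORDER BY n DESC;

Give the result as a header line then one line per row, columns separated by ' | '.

After JOIN parts (6 rows):
books.rank | books.owner | parts.rank | parts.id
6 | dave | 6 | 4
6 | dave | 6 | 6
6 | alice | 6 | 4
6 | alice | 6 | 6
80 | eve | 80 | 9
80 | eve | 80 | 6
After GROUP BY (2 rows):
parts.rank | n
6 | 4
80 | 2
After ORDER BY (2 rows):
parts.rank | n
6 | 4
80 | 2

== RESULT ==
parts.rank | n
6 | 4
80 | 2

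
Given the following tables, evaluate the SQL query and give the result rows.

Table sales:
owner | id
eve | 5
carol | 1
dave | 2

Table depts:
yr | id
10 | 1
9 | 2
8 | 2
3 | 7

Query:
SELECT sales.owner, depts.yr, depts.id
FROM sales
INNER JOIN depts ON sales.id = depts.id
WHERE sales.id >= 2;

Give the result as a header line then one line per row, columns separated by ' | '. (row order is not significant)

== RESULT ==
sales.owner | depts.yr | depts.id
dave | 9 | 2
dave | 8 | 2

Derivation:
After JOIN depts (3 rows):
sales.owner | sales.id | depts.yr | depts.id
carol | 1 | 10 | 1
dave | 2 | 9 | 2
dave | 2 | 8 | 2
After WHERE (2 rows):
sales.owner | sales.id | depts.yr | depts.id
dave | 2 | 9 | 2
dave | 2 | 8 | 2
After SELECT (2 rows):
sales.owner | depts.yr | depts.id
dave | 9 | 2
dave | 8 | 2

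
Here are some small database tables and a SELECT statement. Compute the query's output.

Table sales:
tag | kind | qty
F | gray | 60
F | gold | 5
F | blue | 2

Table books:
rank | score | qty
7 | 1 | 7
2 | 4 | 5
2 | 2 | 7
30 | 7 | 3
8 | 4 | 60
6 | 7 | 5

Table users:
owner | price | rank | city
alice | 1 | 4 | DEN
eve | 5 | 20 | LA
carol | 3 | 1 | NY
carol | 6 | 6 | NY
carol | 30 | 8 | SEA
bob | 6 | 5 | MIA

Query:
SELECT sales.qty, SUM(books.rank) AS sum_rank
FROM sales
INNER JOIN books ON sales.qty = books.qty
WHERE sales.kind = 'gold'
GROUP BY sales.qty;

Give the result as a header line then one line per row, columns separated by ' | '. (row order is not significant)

After JOIN books (3 rows):
sales.tag | sales.kind | sales.qty | books.rank | books.score | books.qty
F | gray | 60 | 8 | 4 | 60
F | gold | 5 | 2 | 4 | 5
F | gold | 5 | 6 | 7 | 5
After WHERE (2 rows):
sales.tag | sales.kind | sales.qty | books.rank | books.score | books.qty
F | gold | 5 | 2 | 4 | 5
F | gold | 5 | 6 | 7 | 5
After GROUP BY (1 rows):
sales.qty | sum_rank
5 | 8

== RESULT ==
sales.qty | sum_rank
5 | 8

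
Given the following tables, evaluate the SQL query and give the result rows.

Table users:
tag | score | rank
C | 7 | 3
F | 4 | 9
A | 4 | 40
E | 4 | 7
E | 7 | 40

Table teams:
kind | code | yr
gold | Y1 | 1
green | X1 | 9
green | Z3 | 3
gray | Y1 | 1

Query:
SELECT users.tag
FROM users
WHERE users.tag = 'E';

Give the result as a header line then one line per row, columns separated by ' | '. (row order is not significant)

== RESULT ==
users.tag
E
E

Derivation:
After WHERE (2 rows):
users.tag | users.score | users.rank
E | 4 | 7
E | 7 | 40
After SELECT (2 rows):
users.tag
E
E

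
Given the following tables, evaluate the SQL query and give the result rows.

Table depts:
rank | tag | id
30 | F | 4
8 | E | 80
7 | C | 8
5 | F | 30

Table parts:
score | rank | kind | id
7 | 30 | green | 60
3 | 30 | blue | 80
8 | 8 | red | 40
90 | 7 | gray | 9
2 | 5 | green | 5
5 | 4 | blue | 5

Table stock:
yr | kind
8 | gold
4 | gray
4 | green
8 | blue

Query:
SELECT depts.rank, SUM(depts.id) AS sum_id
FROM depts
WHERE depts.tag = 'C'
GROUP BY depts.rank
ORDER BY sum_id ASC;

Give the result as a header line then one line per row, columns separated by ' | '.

== RESULT ==
depts.rank | sum_id
7 | 8

Derivation:
After WHERE (1 rows):
depts.rank | depts.tag | depts.id
7 | C | 8
After GROUP BY (1 rows):
depts.rank | sum_id
7 | 8
After ORDER BY (1 rows):
depts.rank | sum_id
7 | 8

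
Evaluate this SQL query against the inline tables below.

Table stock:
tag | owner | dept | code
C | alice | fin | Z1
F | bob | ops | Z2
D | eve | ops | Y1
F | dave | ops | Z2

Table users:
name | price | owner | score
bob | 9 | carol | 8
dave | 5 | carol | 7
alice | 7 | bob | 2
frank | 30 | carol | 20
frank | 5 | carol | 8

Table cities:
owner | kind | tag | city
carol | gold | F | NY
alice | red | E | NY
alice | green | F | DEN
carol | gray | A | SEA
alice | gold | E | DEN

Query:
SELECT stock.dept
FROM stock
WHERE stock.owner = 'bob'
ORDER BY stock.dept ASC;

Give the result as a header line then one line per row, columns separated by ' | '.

== RESULT ==
stock.dept
ops

Derivation:
After WHERE (1 rows):
stock.tag | stock.owner | stock.dept | stock.code
F | bob | ops | Z2
After SELECT (1 rows):
stock.dept
ops
After ORDER BY (1 rows):
stock.dept
ops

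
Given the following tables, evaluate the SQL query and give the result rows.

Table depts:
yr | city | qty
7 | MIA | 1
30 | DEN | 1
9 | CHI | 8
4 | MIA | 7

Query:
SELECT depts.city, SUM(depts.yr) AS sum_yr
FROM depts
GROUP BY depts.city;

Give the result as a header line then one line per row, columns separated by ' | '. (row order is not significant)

After GROUP BY (3 rows):
depts.city | sum_yr
MIA | 11
DEN | 30
CHI | 9

== RESULT ==
depts.city | sum_yr
MIA | 11
DEN | 30
CHI | 9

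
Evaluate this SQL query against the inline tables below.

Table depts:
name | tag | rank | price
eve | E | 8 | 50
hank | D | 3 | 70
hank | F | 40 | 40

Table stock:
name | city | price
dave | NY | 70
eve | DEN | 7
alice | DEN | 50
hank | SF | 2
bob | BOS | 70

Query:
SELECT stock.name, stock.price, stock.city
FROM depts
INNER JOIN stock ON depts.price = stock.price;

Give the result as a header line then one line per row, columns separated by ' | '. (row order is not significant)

== RESULT ==
stock.name | stock.price | stock.city
alice | 50 | DEN
dave | 70 | NY
bob | 70 | BOS

Derivation:
After JOIN stock (3 rows):
depts.name | depts.tag | depts.rank | depts.price | stock.name | stock.city | stock.price
eve | E | 8 | 50 | alice | DEN | 50
hank | D | 3 | 70 | dave | NY | 70
hank | D | 3 | 70 | bob | BOS | 70
After SELECT (3 rows):
stock.name | stock.price | stock.city
alice | 50 | DEN
dave | 70 | NY
bob | 70 | BOS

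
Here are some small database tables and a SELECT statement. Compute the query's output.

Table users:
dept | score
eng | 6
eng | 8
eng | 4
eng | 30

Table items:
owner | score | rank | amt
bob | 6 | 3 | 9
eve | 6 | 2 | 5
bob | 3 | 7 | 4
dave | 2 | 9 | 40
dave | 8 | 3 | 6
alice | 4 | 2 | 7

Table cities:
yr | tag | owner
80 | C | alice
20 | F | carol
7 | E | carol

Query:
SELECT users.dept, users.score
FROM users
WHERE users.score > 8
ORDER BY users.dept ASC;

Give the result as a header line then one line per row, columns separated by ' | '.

After WHERE (1 rows):
users.dept | users.score
eng | 30
After SELECT (1 rows):
users.dept | users.score
eng | 30
After ORDER BY (1 rows):
users.dept | users.score
eng | 30

== RESULT ==
users.dept | users.score
eng | 30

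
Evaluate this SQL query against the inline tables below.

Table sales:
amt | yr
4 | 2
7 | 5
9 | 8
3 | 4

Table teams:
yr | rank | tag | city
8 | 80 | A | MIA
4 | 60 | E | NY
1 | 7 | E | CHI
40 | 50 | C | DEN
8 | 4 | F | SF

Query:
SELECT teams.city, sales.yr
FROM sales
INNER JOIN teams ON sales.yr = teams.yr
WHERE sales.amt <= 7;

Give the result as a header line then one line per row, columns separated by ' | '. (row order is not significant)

After JOIN teams (3 rows):
sales.amt | sales.yr | teams.yr | teams.rank | teams.tag | teams.city
9 | 8 | 8 | 80 | A | MIA
9 | 8 | 8 | 4 | F | SF
3 | 4 | 4 | 60 | E | NY
After WHERE (1 rows):
sales.amt | sales.yr | teams.yr | teams.rank | teams.tag | teams.city
3 | 4 | 4 | 60 | E | NY
After SELECT (1 rows):
teams.city | sales.yr
NY | 4

== RESULT ==
teams.city | sales.yr
NY | 4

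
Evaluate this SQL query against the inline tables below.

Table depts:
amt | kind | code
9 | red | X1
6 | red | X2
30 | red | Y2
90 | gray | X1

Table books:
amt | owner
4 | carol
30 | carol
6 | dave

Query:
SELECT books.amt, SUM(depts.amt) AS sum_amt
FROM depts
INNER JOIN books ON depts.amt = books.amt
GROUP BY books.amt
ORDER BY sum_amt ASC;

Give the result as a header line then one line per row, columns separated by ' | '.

After JOIN books (2 rows):
depts.amt | depts.kind | depts.code | books.amt | books.owner
6 | red | X2 | 6 | dave
30 | red | Y2 | 30 | carol
After GROUP BY (2 rows):
books.amt | sum_amt
6 | 6
30 | 30
After ORDER BY (2 rows):
books.amt | sum_amt
6 | 6
30 | 30

== RESULT ==
books.amt | sum_amt
6 | 6
30 | 30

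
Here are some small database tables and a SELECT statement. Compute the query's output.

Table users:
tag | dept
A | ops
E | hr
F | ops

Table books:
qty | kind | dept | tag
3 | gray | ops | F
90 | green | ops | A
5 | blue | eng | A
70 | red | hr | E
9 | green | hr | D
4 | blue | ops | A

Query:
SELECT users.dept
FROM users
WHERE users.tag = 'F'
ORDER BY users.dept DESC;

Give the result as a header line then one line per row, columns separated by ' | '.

== RESULT ==
users.dept
ops

Derivation:
After WHERE (1 rows):
users.tag | users.dept
F | ops
After SELECT (1 rows):
users.dept
ops
After ORDER BY (1 rows):
users.dept
ops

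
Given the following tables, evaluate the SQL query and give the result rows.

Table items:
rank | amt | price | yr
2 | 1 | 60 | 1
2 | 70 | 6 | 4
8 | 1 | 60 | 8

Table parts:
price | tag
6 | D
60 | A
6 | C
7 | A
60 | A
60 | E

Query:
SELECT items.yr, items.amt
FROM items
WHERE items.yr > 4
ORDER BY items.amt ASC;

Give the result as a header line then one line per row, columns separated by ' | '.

== RESULT ==
items.yr | items.amt
8 | 1

Derivation:
After WHERE (1 rows):
items.rank | items.amt | items.price | items.yr
8 | 1 | 60 | 8
After SELECT (1 rows):
items.yr | items.amt
8 | 1
After ORDER BY (1 rows):
items.yr | items.amt
8 | 1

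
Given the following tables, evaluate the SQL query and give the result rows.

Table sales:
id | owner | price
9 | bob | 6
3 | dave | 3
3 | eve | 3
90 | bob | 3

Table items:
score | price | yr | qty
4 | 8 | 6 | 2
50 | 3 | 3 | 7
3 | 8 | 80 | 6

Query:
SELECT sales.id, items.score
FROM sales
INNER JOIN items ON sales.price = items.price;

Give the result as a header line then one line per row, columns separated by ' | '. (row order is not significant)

== RESULT ==
sales.id | items.score
3 | 50
3 | 50
90 | 50

Derivation:
After JOIN items (3 rows):
sales.id | sales.owner | sales.price | items.score | items.price | items.yr | items.qty
3 | dave | 3 | 50 | 3 | 3 | 7
3 | eve | 3 | 50 | 3 | 3 | 7
90 | bob | 3 | 50 | 3 | 3 | 7
After SELECT (3 rows):
sales.id | items.score
3 | 50
3 | 50
90 | 50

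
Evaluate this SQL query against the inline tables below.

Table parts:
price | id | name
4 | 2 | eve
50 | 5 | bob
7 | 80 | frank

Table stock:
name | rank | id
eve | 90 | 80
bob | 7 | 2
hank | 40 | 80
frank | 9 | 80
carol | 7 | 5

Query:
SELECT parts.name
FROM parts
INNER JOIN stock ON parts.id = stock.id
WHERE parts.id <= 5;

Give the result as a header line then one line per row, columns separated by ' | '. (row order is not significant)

== RESULT ==
parts.name
eve
bob

Derivation:
After JOIN stock (5 rows):
parts.price | parts.id | parts.name | stock.name | stock.rank | stock.id
4 | 2 | eve | bob | 7 | 2
50 | 5 | bob | carol | 7 | 5
7 | 80 | frank | eve | 90 | 80
7 | 80 | frank | hank | 40 | 80
7 | 80 | frank | frank | 9 | 80
After WHERE (2 rows):
parts.price | parts.id | parts.name | stock.name | stock.rank | stock.id
4 | 2 | eve | bob | 7 | 2
50 | 5 | bob | carol | 7 | 5
After SELECT (2 rows):
parts.name
eve
bob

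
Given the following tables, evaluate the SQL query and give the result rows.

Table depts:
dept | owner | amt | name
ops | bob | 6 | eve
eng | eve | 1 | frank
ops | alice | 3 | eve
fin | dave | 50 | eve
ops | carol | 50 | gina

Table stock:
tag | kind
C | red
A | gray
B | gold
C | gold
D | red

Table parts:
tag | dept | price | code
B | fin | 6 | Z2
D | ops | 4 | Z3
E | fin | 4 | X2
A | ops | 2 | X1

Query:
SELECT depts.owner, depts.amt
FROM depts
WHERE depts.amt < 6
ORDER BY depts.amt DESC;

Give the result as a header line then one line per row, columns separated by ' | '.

After WHERE (2 rows):
depts.dept | depts.owner | depts.amt | depts.name
eng | eve | 1 | frank
ops | alice | 3 | eve
After SELECT (2 rows):
depts.owner | depts.amt
eve | 1
alice | 3
After ORDER BY (2 rows):
depts.owner | depts.amt
alice | 3
eve | 1

== RESULT ==
depts.owner | depts.amt
alice | 3
eve | 1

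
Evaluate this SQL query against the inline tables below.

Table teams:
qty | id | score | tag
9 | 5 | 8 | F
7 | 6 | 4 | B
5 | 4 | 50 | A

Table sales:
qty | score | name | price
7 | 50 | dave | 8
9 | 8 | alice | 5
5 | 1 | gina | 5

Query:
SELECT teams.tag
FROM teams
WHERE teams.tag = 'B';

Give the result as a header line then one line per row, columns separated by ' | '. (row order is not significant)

== RESULT ==
teams.tag
B

Derivation:
After WHERE (1 rows):
teams.qty | teams.id | teams.score | teams.tag
7 | 6 | 4 | B
After SELECT (1 rows):
teams.tag
B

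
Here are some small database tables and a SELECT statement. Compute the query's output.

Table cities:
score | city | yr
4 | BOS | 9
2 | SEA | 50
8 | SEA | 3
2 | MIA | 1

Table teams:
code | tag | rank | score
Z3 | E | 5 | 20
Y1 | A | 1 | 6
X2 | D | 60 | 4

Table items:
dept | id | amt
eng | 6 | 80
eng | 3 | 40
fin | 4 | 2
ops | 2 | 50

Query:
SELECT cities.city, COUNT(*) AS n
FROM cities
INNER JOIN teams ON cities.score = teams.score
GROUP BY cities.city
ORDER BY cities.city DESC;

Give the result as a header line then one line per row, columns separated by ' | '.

After JOIN teams (1 rows):
cities.score | cities.city | cities.yr | teams.code | teams.tag | teams.rank | teams.score
4 | BOS | 9 | X2 | D | 60 | 4
After GROUP BY (1 rows):
cities.city | n
BOS | 1
After ORDER BY (1 rows):
cities.city | n
BOS | 1

== RESULT ==
cities.city | n
BOS | 1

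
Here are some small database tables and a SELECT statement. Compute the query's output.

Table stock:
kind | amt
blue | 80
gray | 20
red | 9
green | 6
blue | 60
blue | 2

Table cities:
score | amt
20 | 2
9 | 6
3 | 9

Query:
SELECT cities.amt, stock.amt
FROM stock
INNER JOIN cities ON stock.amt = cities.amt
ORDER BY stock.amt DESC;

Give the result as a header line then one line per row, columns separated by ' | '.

== RESULT ==
cities.amt | stock.amt
9 | 9
6 | 6
2 | 2

Derivation:
After JOIN cities (3 rows):
stock.kind | stock.amt | cities.score | cities.amt
red | 9 | 3 | 9
green | 6 | 9 | 6
blue | 2 | 20 | 2
After SELECT (3 rows):
cities.amt | stock.amt
9 | 9
6 | 6
2 | 2
After ORDER BY (3 rows):
cities.amt | stock.amt
9 | 9
6 | 6
2 | 2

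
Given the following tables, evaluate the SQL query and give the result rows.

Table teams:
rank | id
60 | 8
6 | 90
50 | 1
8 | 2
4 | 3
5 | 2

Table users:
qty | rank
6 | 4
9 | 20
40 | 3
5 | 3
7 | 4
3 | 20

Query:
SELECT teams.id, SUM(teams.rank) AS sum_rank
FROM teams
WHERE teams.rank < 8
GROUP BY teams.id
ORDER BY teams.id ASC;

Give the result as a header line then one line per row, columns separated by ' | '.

After WHERE (3 rows):
teams.rank | teams.id
6 | 90
4 | 3
5 | 2
After GROUP BY (3 rows):
teams.id | sum_rank
90 | 6
3 | 4
2 | 5
After ORDER BY (3 rows):
teams.id | sum_rank
2 | 5
3 | 4
90 | 6

== RESULT ==
teams.id | sum_rank
2 | 5
3 | 4
90 | 6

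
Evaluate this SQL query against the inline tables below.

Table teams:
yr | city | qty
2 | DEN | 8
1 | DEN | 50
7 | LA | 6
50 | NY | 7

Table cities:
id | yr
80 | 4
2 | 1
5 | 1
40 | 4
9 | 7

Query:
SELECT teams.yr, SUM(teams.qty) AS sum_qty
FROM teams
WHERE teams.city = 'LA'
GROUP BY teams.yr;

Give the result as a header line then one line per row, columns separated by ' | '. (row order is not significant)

After WHERE (1 rows):
teams.yr | teams.city | teams.qty
7 | LA | 6
After GROUP BY (1 rows):
teams.yr | sum_qty
7 | 6

== RESULT ==
teams.yr | sum_qty
7 | 6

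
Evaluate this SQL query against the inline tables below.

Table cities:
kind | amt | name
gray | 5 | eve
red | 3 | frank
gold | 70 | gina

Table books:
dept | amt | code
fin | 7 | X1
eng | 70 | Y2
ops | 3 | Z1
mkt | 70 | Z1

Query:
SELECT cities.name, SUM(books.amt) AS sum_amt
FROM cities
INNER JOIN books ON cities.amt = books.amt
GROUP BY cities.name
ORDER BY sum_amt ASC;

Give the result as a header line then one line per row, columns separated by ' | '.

== RESULT ==
cities.name | sum_amt
frank | 3
gina | 140

Derivation:
After JOIN books (3 rows):
cities.kind | cities.amt | cities.name | books.dept | books.amt | books.code
red | 3 | frank | ops | 3 | Z1
gold | 70 | gina | eng | 70 | Y2
gold | 70 | gina | mkt | 70 | Z1
After GROUP BY (2 rows):
cities.name | sum_amt
frank | 3
gina | 140
After ORDER BY (2 rows):
cities.name | sum_amt
frank | 3
gina | 140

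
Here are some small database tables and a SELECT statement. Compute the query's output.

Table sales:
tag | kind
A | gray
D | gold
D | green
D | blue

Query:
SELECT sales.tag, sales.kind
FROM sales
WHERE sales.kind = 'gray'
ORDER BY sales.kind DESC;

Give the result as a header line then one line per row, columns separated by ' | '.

== RESULT ==
sales.tag | sales.kind
A | gray

Derivation:
After WHERE (1 rows):
sales.tag | sales.kind
A | gray
After SELECT (1 rows):
sales.tag | sales.kind
A | gray
After ORDER BY (1 rows):
sales.tag | sales.kind
A | gray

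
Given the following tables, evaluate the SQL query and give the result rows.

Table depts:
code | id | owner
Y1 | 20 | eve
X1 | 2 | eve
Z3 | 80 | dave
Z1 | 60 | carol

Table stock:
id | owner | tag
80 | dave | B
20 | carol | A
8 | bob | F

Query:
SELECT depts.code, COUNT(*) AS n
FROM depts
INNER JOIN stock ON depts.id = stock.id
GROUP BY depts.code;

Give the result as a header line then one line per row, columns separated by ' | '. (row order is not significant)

== RESULT ==
depts.code | n
Y1 | 1
Z3 | 1

Derivation:
After JOIN stock (2 rows):
depts.code | depts.id | depts.owner | stock.id | stock.owner | stock.tag
Y1 | 20 | eve | 20 | carol | A
Z3 | 80 | dave | 80 | dave | B
After GROUP BY (2 rows):
depts.code | n
Y1 | 1
Z3 | 1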